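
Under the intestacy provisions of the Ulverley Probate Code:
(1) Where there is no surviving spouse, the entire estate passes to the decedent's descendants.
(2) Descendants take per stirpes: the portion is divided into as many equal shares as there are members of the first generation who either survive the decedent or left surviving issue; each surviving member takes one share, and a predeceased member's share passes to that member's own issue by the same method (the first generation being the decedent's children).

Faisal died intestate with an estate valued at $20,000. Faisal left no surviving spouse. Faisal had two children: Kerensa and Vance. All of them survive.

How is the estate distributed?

The entire $20,000 passes to the descendants.
That amount ($20,000) is divided into 2 shares of $10,000: Kerensa and Vance each take $10,000.

Kerensa: $10,000; Vance: $10,000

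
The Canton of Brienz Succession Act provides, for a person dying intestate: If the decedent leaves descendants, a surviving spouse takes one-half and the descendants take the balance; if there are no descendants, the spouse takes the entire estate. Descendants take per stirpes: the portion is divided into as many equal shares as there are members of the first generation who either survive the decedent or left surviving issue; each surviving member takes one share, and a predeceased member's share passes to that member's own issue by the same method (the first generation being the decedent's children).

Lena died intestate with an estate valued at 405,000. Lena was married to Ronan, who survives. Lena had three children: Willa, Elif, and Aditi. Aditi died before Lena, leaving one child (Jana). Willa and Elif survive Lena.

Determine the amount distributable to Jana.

Ronan takes one-half of 405,000 = 202,500. The remaining 202,500 passes to the descendants.
The descendants' portion (202,500) is divided into 3 shares of 67,500: Willa and Elif each take 67,500; Aditi's 67,500 share passes to Aditi's issue.
Aditi's share (67,500) passes entirely to Jana.

Jana receives 67,500.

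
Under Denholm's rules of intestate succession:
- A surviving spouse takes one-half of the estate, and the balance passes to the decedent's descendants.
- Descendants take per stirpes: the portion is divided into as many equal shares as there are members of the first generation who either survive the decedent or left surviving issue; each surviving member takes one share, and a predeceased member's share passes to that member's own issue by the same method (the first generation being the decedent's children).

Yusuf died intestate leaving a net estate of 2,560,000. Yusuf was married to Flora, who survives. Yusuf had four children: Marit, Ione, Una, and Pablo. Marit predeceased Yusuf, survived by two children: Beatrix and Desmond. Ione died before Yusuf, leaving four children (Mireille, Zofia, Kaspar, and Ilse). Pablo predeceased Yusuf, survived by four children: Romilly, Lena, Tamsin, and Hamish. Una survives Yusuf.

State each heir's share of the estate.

Flora: 1,280,000; Beatrix: 160,000; Desmond: 160,000; Mireille: 80,000; Zofia: 80,000; Kaspar: 80,000; Ilse: 80,000; Una: 320,000; Romilly: 80,000; Lena: 80,000; Tamsin: 80,000; Hamish: 80,000

Flora takes one-half of 2,560,000 = 1,280,000. The remaining 1,280,000 passes to the descendants.
The descendants' portion (1,280,000) is divided into 4 shares of 320,000: Una takes 320,000; Marit's 320,000 share passes to Marit's issue; Ione's 320,000 share passes to Ione's issue; Pablo's 320,000 share passes to Pablo's issue.
Marit's share (320,000) is divided into 2 shares of 160,000: Beatrix and Desmond each take 160,000.
Ione's share (320,000) is divided into 4 shares of 80,000: Mireille, Zofia, Kaspar, and Ilse each take 80,000.
Pablo's share (320,000) is divided into 4 shares of 80,000: Romilly, Lena, Tamsin, and Hamish each take 80,000.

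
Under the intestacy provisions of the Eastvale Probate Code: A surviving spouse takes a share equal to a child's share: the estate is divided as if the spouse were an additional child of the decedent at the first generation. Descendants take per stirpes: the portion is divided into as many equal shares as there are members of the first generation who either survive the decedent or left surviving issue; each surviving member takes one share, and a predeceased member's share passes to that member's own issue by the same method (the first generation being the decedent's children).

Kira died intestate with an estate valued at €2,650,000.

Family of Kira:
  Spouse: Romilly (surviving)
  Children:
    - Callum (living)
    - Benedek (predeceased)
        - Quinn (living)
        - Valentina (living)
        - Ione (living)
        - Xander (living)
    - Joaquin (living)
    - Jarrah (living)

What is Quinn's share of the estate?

Quinn receives €132,500.

The spouse counts as an additional share at the children's level, so there are 5 primary shares of €530,000. Romilly takes one such share (€530,000).
The children's combined portion (€2,120,000) is divided into 4 shares of €530,000: Callum, Joaquin, and Jarrah each take €530,000; Benedek's €530,000 share passes to Benedek's issue.
Benedek's share (€530,000) is divided into 4 shares of €132,500: Quinn, Valentina, Ione, and Xander each take €132,500.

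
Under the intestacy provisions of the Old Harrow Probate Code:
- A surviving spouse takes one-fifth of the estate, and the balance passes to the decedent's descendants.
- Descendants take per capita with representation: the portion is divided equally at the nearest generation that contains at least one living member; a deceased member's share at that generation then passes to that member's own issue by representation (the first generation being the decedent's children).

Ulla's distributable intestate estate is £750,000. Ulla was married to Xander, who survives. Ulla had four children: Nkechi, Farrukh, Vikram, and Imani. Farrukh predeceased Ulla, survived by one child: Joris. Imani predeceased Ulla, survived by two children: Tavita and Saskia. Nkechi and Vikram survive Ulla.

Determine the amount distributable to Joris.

Xander takes one-fifth of £750,000 = £150,000. The remaining £600,000 passes to the descendants.
The descendants' portion (£600,000) is divided into 4 shares of £150,000: Nkechi and Vikram each take £150,000; Farrukh's £150,000 share passes to Farrukh's issue; Imani's £150,000 share passes to Imani's issue.
Farrukh's share (£150,000) passes entirely to Joris.
Imani's share (£150,000) is divided into 2 shares of £75,000: Tavita and Saskia each take £75,000.

Joris receives £150,000.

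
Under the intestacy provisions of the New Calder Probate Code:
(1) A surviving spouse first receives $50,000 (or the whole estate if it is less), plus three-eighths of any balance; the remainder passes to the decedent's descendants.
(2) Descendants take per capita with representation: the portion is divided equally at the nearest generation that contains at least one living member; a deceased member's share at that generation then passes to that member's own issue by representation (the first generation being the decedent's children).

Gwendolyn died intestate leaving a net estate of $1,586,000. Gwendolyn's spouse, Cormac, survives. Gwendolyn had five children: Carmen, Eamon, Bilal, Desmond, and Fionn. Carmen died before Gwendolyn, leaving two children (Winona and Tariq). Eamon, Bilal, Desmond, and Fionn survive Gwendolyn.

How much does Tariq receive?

Tariq receives $96,000.

Cormac first takes $50,000, leaving a balance of $1,536,000. Cormac then takes three-eighths of the balance ($576,000), for a total of $626,000. The remaining $960,000 passes to the descendants.
The descendants' portion ($960,000) is divided into 5 shares of $192,000: Eamon, Bilal, Desmond, and Fionn each take $192,000; Carmen's $192,000 share passes to Carmen's issue.
Carmen's share ($192,000) is divided into 2 shares of $96,000: Winona and Tariq each take $96,000.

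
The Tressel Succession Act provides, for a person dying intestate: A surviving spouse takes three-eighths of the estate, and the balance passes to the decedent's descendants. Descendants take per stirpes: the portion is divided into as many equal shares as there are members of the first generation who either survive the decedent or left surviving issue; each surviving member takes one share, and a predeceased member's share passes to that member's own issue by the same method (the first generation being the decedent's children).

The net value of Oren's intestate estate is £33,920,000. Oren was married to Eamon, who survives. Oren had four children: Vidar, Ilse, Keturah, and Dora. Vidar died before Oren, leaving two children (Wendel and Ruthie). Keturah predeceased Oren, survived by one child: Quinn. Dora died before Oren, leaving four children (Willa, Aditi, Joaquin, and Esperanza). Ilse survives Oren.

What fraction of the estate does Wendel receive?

Wendel receives 5/64 of the estate.

Eamon takes three-eighths of £33,920,000 = £12,720,000. The remaining £21,200,000 passes to the descendants.
The descendants' portion (£21,200,000) is divided into 4 shares of £5,300,000: Ilse takes £5,300,000; Vidar's £5,300,000 share passes to Vidar's issue; Keturah's £5,300,000 share passes to Keturah's issue; Dora's £5,300,000 share passes to Dora's issue.
Vidar's share (£5,300,000) is divided into 2 shares of £2,650,000: Wendel and Ruthie each take £2,650,000.
Keturah's share (£5,300,000) passes entirely to Quinn.
Dora's share (£5,300,000) is divided into 4 shares of £1,325,000: Willa, Aditi, Joaquin, and Esperanza each take £1,325,000.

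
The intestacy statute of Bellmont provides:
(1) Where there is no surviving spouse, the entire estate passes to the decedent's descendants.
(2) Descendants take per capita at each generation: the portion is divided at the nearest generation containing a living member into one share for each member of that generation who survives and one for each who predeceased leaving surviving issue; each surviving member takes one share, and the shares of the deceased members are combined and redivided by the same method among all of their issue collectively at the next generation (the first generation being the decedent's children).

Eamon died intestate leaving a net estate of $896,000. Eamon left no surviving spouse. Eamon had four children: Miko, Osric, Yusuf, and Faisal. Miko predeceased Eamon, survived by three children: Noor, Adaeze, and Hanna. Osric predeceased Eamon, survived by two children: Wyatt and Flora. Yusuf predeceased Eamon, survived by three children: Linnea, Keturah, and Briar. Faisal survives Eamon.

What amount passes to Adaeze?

Adaeze receives $84,000.

The entire $896,000 passes to the descendants.
That amount ($896,000) is divided at the children's generation into 4 shares of $224,000. Faisal takes $224,000. The 3 shares of the deceased (Miko, Osric, and Yusuf) are combined into a pool of $672,000.
That pool ($672,000) is divided at the grandchildren's generation equally among Noor, Adaeze, Hanna, Wyatt, Flora, Linnea, Keturah, and Briar: $84,000 each.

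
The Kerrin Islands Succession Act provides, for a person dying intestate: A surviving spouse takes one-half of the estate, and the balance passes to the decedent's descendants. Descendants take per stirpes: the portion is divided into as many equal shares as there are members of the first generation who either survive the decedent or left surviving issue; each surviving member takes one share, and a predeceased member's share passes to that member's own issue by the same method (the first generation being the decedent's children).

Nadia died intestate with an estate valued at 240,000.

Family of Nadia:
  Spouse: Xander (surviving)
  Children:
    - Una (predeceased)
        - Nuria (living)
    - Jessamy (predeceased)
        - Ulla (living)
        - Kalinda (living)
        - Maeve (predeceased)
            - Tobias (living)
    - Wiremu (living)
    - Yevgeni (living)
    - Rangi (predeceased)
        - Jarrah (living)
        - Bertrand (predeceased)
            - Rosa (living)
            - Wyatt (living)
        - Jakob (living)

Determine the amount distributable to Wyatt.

Wyatt receives 4,000.

Xander takes one-half of 240,000 = 120,000. The remaining 120,000 passes to the descendants.
The descendants' portion (120,000) is divided into 5 shares of 24,000: Wiremu and Yevgeni each take 24,000; Una's 24,000 share passes to Una's issue; Jessamy's 24,000 share passes to Jessamy's issue; Rangi's 24,000 share passes to Rangi's issue.
Una's share (24,000) passes entirely to Nuria.
Jessamy's share (24,000) is divided into 3 shares of 8,000: Ulla and Kalinda each take 8,000; Maeve's 8,000 share passes to Maeve's issue.
Maeve's share (8,000) passes entirely to Tobias.
Rangi's share (24,000) is divided into 3 shares of 8,000: Jarrah and Jakob each take 8,000; Bertrand's 8,000 share passes to Bertrand's issue.
Bertrand's share (8,000) is divided into 2 shares of 4,000: Rosa and Wyatt each take 4,000.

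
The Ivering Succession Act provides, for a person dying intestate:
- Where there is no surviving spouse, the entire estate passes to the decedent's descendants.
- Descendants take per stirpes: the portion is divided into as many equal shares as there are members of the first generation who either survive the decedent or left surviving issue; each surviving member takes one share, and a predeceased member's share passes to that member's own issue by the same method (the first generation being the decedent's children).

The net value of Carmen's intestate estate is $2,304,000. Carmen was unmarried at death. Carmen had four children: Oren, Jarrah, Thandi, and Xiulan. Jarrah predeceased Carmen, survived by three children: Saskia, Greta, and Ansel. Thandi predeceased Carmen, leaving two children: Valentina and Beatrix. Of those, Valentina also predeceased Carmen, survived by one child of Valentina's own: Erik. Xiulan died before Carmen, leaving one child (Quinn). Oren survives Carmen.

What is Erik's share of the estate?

The entire $2,304,000 passes to the descendants.
That amount ($2,304,000) is divided into 4 shares of $576,000: Oren takes $576,000; Jarrah's $576,000 share passes to Jarrah's issue; Thandi's $576,000 share passes to Thandi's issue; Xiulan's $576,000 share passes to Xiulan's issue.
Jarrah's share ($576,000) is divided into 3 shares of $192,000: Saskia, Greta, and Ansel each take $192,000.
Thandi's share ($576,000) is divided into 2 shares of $288,000: Beatrix takes $288,000; Valentina's $288,000 share passes to Valentina's issue.
Valentina's share ($288,000) passes entirely to Erik.
Xiulan's share ($576,000) passes entirely to Quinn.

Erik receives $288,000.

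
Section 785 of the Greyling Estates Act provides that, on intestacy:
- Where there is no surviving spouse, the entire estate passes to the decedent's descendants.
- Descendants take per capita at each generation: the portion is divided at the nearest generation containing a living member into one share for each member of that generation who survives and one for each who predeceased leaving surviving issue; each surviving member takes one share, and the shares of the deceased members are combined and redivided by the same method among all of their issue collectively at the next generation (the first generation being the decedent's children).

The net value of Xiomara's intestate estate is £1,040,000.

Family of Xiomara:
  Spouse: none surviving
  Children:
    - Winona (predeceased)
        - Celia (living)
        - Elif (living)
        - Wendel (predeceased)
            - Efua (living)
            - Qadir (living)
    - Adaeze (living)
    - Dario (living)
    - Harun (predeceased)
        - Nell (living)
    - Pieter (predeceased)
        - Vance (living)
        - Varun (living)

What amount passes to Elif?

Elif receives £104,000.

The entire £1,040,000 passes to the descendants.
That amount (£1,040,000) is divided at the children's generation into 5 shares of £208,000. Adaeze and Dario each take £208,000. The 3 shares of the deceased (Winona, Harun, and Pieter) are combined into a pool of £624,000.
That pool (£624,000) is divided at the grandchildren's generation into 6 shares of £104,000. Celia, Elif, Nell, Vance, and Varun each take £104,000. The remaining share for the deceased Wendel (£104,000) is carried to the next generation.
That pool (£104,000) is divided at the great-grandchildren's generation equally among Efua and Qadir: £52,000 each.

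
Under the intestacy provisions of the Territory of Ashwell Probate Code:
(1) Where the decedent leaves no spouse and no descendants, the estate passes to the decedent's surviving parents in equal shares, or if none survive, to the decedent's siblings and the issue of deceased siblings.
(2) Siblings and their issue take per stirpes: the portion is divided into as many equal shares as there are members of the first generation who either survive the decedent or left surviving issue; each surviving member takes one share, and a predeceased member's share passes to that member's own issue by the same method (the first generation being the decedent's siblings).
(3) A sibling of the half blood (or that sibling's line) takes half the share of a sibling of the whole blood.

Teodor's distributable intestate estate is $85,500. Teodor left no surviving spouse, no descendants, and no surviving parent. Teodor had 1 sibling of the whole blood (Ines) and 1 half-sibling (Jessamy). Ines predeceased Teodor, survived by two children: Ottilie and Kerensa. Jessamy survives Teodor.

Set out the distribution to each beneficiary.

The entire $85,500 passes to the siblings and their issue.
Counting each half-blood sibling's line as half a unit, there are 3/2 units in $85,500, so one unit is $57,000. Whole-blood lines (Ines) take $57,000 each; half-blood lines (Jessamy) take $28,500 each.
Ines's share ($57,000) is divided into 2 shares of $28,500: Ottilie and Kerensa each take $28,500.

Ottilie: $28,500; Kerensa: $28,500; Jessamy: $28,500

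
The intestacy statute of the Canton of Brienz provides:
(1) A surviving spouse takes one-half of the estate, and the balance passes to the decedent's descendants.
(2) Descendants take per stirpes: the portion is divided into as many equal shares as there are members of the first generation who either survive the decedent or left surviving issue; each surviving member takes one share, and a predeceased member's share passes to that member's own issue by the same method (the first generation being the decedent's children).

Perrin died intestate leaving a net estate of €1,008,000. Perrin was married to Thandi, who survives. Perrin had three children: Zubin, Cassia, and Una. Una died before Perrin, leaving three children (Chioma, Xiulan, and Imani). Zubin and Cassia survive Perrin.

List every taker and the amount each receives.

Thandi takes one-half of €1,008,000 = €504,000. The remaining €504,000 passes to the descendants.
The descendants' portion (€504,000) is divided into 3 shares of €168,000: Zubin and Cassia each take €168,000; Una's €168,000 share passes to Una's issue.
Una's share (€168,000) is divided into 3 shares of €56,000: Chioma, Xiulan, and Imani each take €56,000.

Thandi: €504,000; Zubin: €168,000; Cassia: €168,000; Chioma: €56,000; Xiulan: €56,000; Imani: €56,000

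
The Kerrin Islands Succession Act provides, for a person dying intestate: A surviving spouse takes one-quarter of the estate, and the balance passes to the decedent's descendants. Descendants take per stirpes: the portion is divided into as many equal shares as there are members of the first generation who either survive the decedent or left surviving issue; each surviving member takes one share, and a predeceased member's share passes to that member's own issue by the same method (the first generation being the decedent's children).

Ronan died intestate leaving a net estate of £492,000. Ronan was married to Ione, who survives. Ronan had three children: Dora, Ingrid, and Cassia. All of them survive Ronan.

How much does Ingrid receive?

Ione takes one-quarter of £492,000 = £123,000. The remaining £369,000 passes to the descendants.
The descendants' portion (£369,000) is divided into 3 shares of £123,000: Dora, Ingrid, and Cassia each take £123,000.

Ingrid receives £123,000.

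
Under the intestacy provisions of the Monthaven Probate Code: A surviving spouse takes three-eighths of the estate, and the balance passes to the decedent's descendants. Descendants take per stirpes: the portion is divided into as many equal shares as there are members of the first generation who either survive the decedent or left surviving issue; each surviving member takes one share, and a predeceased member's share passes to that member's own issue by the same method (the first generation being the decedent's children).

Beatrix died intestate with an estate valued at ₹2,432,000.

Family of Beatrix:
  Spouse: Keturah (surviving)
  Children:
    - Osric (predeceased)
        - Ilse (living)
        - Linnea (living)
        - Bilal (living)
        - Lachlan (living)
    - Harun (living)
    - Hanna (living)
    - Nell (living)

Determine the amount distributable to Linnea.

Keturah takes three-eighths of ₹2,432,000 = ₹912,000. The remaining ₹1,520,000 passes to the descendants.
The descendants' portion (₹1,520,000) is divided into 4 shares of ₹380,000: Harun, Hanna, and Nell each take ₹380,000; Osric's ₹380,000 share passes to Osric's issue.
Osric's share (₹380,000) is divided into 4 shares of ₹95,000: Ilse, Linnea, Bilal, and Lachlan each take ₹95,000.

Linnea receives ₹95,000.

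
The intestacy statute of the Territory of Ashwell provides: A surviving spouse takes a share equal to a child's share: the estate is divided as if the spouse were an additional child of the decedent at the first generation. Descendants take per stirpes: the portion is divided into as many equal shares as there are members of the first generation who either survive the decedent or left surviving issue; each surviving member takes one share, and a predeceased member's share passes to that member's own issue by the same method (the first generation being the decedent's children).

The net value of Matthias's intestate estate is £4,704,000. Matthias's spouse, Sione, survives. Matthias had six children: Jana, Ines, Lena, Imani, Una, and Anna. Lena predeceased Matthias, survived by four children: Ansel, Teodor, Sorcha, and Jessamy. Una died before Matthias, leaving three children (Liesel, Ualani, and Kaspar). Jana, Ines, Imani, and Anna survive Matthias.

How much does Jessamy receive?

Jessamy receives £168,000.

The spouse counts as an additional share at the children's level, so there are 7 primary shares of £672,000. Sione takes one such share (£672,000).
The children's combined portion (£4,032,000) is divided into 6 shares of £672,000: Jana, Ines, Imani, and Anna each take £672,000; Lena's £672,000 share passes to Lena's issue; Una's £672,000 share passes to Una's issue.
Lena's share (£672,000) is divided into 4 shares of £168,000: Ansel, Teodor, Sorcha, and Jessamy each take £168,000.
Una's share (£672,000) is divided into 3 shares of £224,000: Liesel, Ualani, and Kaspar each take £224,000.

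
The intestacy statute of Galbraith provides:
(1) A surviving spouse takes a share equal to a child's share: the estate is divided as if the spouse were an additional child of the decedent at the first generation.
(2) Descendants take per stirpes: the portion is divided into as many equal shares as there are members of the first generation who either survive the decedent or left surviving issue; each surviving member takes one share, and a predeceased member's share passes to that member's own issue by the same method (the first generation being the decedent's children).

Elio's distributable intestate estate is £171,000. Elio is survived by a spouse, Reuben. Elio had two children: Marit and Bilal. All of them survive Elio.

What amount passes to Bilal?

The spouse counts as an additional share at the children's level, so there are 3 primary shares of £57,000. Reuben takes one such share (£57,000).
The children's combined portion (£114,000) is divided into 2 shares of £57,000: Marit and Bilal each take £57,000.

Bilal receives £57,000.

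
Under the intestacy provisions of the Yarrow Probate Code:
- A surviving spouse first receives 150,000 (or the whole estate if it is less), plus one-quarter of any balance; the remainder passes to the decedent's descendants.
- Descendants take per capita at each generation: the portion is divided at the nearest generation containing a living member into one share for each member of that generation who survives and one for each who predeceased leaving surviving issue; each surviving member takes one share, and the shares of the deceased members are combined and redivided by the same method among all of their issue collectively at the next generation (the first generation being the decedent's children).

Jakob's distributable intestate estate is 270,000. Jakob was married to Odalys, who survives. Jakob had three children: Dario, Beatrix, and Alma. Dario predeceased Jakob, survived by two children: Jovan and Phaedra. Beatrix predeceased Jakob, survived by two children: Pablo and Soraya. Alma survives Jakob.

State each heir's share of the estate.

Odalys: 180,000; Jovan: 15,000; Phaedra: 15,000; Pablo: 15,000; Soraya: 15,000; Alma: 30,000

Odalys first takes 150,000, leaving a balance of 120,000. Odalys then takes one-quarter of the balance (30,000), for a total of 180,000. The remaining 90,000 passes to the descendants.
The descendants' portion (90,000) is divided at the children's generation into 3 shares of 30,000. Alma takes 30,000. The 2 shares of the deceased (Dario and Beatrix) are combined into a pool of 60,000.
That pool (60,000) is divided at the grandchildren's generation equally among Jovan, Phaedra, Pablo, and Soraya: 15,000 each.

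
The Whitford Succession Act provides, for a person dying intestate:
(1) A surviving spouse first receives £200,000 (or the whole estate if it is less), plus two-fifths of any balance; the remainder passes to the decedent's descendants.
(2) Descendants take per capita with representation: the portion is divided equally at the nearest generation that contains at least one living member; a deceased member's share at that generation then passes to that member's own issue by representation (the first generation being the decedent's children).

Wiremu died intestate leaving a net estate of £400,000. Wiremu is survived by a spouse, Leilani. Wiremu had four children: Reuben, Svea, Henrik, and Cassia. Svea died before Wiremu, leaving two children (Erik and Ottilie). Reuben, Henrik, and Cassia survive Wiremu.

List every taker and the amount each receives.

Leilani: £280,000; Reuben: £30,000; Erik: £15,000; Ottilie: £15,000; Henrik: £30,000; Cassia: £30,000

Leilani first takes £200,000, leaving a balance of £200,000. Leilani then takes two-fifths of the balance (£80,000), for a total of £280,000. The remaining £120,000 passes to the descendants.
The descendants' portion (£120,000) is divided into 4 shares of £30,000: Reuben, Henrik, and Cassia each take £30,000; Svea's £30,000 share passes to Svea's issue.
Svea's share (£30,000) is divided into 2 shares of £15,000: Erik and Ottilie each take £15,000.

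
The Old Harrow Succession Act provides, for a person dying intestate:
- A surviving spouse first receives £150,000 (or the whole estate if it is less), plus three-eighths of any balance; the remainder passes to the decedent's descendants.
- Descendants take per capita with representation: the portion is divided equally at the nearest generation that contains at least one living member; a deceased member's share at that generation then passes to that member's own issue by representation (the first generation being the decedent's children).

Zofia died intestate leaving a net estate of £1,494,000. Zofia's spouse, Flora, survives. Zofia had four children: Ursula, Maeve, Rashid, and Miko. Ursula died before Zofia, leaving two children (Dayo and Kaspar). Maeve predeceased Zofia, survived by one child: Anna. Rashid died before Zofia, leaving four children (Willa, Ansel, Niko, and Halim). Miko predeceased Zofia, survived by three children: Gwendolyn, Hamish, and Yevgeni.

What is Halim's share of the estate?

Halim receives £84,000.

Flora first takes £150,000, leaving a balance of £1,344,000. Flora then takes three-eighths of the balance (£504,000), for a total of £654,000. The remaining £840,000 passes to the descendants.
No child survives, so the initial division is made at the grandchildren's generation.
The descendants' portion (£840,000) is divided into 10 shares of £84,000: Dayo, Kaspar, Anna, Willa, Ansel, Niko, Halim, Gwendolyn, Hamish, and Yevgeni each take £84,000.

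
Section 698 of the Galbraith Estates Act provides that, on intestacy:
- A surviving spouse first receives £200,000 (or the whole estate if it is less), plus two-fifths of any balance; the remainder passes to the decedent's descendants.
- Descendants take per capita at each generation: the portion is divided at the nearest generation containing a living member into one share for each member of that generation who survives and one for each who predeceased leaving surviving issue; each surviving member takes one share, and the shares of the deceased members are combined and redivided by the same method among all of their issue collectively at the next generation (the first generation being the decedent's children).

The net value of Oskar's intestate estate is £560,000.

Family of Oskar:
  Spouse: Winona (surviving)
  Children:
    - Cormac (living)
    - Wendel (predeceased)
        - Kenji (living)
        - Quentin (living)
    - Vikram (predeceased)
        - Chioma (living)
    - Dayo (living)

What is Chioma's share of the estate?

Winona first takes £200,000, leaving a balance of £360,000. Winona then takes two-fifths of the balance (£144,000), for a total of £344,000. The remaining £216,000 passes to the descendants.
The descendants' portion (£216,000) is divided at the children's generation into 4 shares of £54,000. Cormac and Dayo each take £54,000. The 2 shares of the deceased (Wendel and Vikram) are combined into a pool of £108,000.
That pool (£108,000) is divided at the grandchildren's generation equally among Kenji, Quentin, and Chioma: £36,000 each.

Chioma receives £36,000.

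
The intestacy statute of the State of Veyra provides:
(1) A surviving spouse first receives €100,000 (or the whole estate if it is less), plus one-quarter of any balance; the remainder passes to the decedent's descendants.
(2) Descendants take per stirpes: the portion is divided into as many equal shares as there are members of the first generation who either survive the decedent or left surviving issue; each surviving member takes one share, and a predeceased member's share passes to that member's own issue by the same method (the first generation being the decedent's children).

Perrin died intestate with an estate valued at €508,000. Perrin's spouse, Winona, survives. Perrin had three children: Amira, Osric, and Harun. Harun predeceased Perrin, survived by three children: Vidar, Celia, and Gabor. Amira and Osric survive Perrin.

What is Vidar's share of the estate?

Vidar receives €34,000.

Winona first takes €100,000, leaving a balance of €408,000. Winona then takes one-quarter of the balance (€102,000), for a total of €202,000. The remaining €306,000 passes to the descendants.
The descendants' portion (€306,000) is divided into 3 shares of €102,000: Amira and Osric each take €102,000; Harun's €102,000 share passes to Harun's issue.
Harun's share (€102,000) is divided into 3 shares of €34,000: Vidar, Celia, and Gabor each take €34,000.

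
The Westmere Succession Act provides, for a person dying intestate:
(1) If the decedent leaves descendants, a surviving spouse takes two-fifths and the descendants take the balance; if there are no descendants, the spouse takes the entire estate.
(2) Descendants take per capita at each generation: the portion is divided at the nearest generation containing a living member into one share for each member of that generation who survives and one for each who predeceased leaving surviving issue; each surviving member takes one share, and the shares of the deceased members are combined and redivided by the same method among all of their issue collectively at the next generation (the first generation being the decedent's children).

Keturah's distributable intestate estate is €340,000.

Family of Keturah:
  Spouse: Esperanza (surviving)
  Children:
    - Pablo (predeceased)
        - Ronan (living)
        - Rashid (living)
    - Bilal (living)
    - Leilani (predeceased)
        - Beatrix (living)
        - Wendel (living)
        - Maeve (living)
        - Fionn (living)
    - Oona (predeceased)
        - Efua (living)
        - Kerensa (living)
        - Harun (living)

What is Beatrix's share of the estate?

Esperanza takes two-fifths of €340,000 = €136,000. The remaining €204,000 passes to the descendants.
The descendants' portion (€204,000) is divided at the children's generation into 4 shares of €51,000. Bilal takes €51,000. The 3 shares of the deceased (Pablo, Leilani, and Oona) are combined into a pool of €153,000.
That pool (€153,000) is divided at the grandchildren's generation equally among Ronan, Rashid, Beatrix, Wendel, Maeve, Fionn, Efua, Kerensa, and Harun: €17,000 each.

Beatrix receives €17,000.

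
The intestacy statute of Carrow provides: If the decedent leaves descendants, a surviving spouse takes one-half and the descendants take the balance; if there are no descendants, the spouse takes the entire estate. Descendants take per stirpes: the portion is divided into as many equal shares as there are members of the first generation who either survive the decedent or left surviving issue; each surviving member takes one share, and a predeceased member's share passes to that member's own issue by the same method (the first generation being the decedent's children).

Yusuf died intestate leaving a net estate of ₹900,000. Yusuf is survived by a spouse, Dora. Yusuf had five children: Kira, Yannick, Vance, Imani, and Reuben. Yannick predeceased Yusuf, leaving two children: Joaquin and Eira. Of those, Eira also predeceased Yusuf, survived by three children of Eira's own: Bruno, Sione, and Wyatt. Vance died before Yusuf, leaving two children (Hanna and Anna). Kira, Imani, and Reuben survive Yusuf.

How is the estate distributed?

Dora: ₹450,000; Kira: ₹90,000; Joaquin: ₹45,000; Bruno: ₹15,000; Sione: ₹15,000; Wyatt: ₹15,000; Hanna: ₹45,000; Anna: ₹45,000; Imani: ₹90,000; Reuben: ₹90,000

Dora takes one-half of ₹900,000 = ₹450,000. The remaining ₹450,000 passes to the descendants.
The descendants' portion (₹450,000) is divided into 5 shares of ₹90,000: Kira, Imani, and Reuben each take ₹90,000; Yannick's ₹90,000 share passes to Yannick's issue; Vance's ₹90,000 share passes to Vance's issue.
Yannick's share (₹90,000) is divided into 2 shares of ₹45,000: Joaquin takes ₹45,000; Eira's ₹45,000 share passes to Eira's issue.
Eira's share (₹45,000) is divided into 3 shares of ₹15,000: Bruno, Sione, and Wyatt each take ₹15,000.
Vance's share (₹90,000) is divided into 2 shares of ₹45,000: Hanna and Anna each take ₹45,000.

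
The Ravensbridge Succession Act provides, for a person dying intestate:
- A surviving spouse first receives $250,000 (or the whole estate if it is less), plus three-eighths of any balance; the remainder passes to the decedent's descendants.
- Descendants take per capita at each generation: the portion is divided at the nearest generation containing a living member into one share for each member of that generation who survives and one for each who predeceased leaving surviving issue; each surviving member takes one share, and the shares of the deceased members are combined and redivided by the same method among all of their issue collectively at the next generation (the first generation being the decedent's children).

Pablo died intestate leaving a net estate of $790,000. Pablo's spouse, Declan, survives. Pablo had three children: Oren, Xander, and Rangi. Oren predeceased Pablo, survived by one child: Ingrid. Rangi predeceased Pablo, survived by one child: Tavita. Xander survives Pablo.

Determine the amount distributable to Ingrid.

Ingrid receives $112,500.

Declan first takes $250,000, leaving a balance of $540,000. Declan then takes three-eighths of the balance ($202,500), for a total of $452,500. The remaining $337,500 passes to the descendants.
The descendants' portion ($337,500) is divided at the children's generation into 3 shares of $112,500. Xander takes $112,500. The 2 shares of the deceased (Oren and Rangi) are combined into a pool of $225,000.
That pool ($225,000) is divided at the grandchildren's generation equally among Ingrid and Tavita: $112,500 each.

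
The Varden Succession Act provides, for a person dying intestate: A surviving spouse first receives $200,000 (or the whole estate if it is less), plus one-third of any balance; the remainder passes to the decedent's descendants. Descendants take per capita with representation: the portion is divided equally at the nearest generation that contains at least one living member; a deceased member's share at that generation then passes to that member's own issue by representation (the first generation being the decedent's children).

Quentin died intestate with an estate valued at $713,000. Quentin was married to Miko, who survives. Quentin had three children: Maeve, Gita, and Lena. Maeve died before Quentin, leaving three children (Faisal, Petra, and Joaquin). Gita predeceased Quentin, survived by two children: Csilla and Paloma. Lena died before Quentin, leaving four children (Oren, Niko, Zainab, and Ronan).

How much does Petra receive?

Miko first takes $200,000, leaving a balance of $513,000. Miko then takes one-third of the balance ($171,000), for a total of $371,000. The remaining $342,000 passes to the descendants.
No child survives, so the initial division is made at the grandchildren's generation.
The descendants' portion ($342,000) is divided into 9 shares of $38,000: Faisal, Petra, Joaquin, Csilla, Paloma, Oren, Niko, Zainab, and Ronan each take $38,000.

Petra receives $38,000.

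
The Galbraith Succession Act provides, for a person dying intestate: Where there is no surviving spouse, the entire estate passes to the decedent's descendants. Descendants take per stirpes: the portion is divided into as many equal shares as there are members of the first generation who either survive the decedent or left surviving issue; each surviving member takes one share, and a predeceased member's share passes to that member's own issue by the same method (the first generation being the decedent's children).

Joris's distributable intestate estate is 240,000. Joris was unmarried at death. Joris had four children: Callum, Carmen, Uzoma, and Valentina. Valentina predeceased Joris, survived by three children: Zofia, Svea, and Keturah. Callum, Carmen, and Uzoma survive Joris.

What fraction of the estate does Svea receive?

Svea receives 1/12 of the estate.

The entire 240,000 passes to the descendants.
That amount (240,000) is divided into 4 shares of 60,000: Callum, Carmen, and Uzoma each take 60,000; Valentina's 60,000 share passes to Valentina's issue.
Valentina's share (60,000) is divided into 3 shares of 20,000: Zofia, Svea, and Keturah each take 20,000.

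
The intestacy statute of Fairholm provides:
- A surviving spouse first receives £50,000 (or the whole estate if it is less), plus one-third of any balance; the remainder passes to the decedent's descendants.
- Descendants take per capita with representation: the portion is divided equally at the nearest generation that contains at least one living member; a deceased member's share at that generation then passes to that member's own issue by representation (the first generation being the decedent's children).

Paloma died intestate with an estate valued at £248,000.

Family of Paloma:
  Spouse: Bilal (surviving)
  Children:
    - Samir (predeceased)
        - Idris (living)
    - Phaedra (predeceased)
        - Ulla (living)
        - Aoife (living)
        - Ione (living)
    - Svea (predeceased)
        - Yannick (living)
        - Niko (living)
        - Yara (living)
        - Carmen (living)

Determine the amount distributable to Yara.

Yara receives £16,500.

Bilal first takes £50,000, leaving a balance of £198,000. Bilal then takes one-third of the balance (£66,000), for a total of £116,000. The remaining £132,000 passes to the descendants.
No child survives, so the initial division is made at the grandchildren's generation.
The descendants' portion (£132,000) is divided into 8 shares of £16,500: Idris, Ulla, Aoife, Ione, Yannick, Niko, Yara, and Carmen each take £16,500.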